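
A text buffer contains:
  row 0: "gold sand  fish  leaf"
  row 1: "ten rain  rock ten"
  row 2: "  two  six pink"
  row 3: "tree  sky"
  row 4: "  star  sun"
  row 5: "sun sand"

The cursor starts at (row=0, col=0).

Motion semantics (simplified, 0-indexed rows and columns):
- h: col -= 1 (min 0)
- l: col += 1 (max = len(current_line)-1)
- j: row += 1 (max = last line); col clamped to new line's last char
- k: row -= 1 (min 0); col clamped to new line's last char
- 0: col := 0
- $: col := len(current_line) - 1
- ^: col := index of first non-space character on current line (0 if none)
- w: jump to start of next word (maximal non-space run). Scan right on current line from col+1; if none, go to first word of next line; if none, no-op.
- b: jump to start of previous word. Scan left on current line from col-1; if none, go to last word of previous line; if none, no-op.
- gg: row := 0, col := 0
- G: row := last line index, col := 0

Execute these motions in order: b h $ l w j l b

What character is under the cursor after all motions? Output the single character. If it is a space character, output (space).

After 1 (b): row=0 col=0 char='g'
After 2 (h): row=0 col=0 char='g'
After 3 ($): row=0 col=20 char='f'
After 4 (l): row=0 col=20 char='f'
After 5 (w): row=1 col=0 char='t'
After 6 (j): row=2 col=0 char='_'
After 7 (l): row=2 col=1 char='_'
After 8 (b): row=1 col=15 char='t'

Answer: t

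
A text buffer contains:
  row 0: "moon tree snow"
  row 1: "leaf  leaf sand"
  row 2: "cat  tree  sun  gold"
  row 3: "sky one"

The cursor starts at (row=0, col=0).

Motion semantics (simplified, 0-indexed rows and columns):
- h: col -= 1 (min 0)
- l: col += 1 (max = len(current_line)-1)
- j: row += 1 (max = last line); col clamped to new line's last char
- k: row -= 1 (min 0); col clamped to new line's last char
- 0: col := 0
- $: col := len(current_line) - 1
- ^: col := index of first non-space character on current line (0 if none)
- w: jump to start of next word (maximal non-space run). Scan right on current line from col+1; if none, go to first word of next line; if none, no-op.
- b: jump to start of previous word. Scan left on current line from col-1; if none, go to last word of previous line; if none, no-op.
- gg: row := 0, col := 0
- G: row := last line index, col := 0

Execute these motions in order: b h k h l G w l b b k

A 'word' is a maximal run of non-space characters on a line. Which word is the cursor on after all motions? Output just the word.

After 1 (b): row=0 col=0 char='m'
After 2 (h): row=0 col=0 char='m'
After 3 (k): row=0 col=0 char='m'
After 4 (h): row=0 col=0 char='m'
After 5 (l): row=0 col=1 char='o'
After 6 (G): row=3 col=0 char='s'
After 7 (w): row=3 col=4 char='o'
After 8 (l): row=3 col=5 char='n'
After 9 (b): row=3 col=4 char='o'
After 10 (b): row=3 col=0 char='s'
After 11 (k): row=2 col=0 char='c'

Answer: cat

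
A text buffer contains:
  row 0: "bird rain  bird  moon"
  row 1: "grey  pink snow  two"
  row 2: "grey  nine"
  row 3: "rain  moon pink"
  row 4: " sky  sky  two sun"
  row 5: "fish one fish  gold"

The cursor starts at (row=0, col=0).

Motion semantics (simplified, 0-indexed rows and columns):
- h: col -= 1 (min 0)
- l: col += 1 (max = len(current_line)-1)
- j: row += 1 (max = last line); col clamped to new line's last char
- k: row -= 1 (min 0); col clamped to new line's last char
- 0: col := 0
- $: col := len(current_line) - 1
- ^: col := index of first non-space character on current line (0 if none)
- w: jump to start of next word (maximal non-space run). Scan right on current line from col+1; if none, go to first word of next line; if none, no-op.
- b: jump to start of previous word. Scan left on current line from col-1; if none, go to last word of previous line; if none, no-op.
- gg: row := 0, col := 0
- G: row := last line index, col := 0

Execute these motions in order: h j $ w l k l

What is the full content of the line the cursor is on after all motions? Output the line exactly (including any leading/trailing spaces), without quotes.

Answer: grey  pink snow  two

Derivation:
After 1 (h): row=0 col=0 char='b'
After 2 (j): row=1 col=0 char='g'
After 3 ($): row=1 col=19 char='o'
After 4 (w): row=2 col=0 char='g'
After 5 (l): row=2 col=1 char='r'
After 6 (k): row=1 col=1 char='r'
After 7 (l): row=1 col=2 char='e'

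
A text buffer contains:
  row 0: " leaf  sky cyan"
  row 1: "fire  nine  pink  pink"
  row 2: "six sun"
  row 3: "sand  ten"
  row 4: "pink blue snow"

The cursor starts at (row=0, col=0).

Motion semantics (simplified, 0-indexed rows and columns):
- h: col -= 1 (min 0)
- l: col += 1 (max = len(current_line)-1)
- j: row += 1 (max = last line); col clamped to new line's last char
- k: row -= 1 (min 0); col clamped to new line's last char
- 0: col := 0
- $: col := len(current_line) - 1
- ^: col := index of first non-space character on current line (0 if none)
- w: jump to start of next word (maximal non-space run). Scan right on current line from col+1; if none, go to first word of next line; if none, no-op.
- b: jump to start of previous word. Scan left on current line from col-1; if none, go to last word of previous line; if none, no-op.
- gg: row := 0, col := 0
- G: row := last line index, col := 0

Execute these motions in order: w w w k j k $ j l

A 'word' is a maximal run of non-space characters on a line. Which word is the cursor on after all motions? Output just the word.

Answer: pink

Derivation:
After 1 (w): row=0 col=1 char='l'
After 2 (w): row=0 col=7 char='s'
After 3 (w): row=0 col=11 char='c'
After 4 (k): row=0 col=11 char='c'
After 5 (j): row=1 col=11 char='_'
After 6 (k): row=0 col=11 char='c'
After 7 ($): row=0 col=14 char='n'
After 8 (j): row=1 col=14 char='n'
After 9 (l): row=1 col=15 char='k'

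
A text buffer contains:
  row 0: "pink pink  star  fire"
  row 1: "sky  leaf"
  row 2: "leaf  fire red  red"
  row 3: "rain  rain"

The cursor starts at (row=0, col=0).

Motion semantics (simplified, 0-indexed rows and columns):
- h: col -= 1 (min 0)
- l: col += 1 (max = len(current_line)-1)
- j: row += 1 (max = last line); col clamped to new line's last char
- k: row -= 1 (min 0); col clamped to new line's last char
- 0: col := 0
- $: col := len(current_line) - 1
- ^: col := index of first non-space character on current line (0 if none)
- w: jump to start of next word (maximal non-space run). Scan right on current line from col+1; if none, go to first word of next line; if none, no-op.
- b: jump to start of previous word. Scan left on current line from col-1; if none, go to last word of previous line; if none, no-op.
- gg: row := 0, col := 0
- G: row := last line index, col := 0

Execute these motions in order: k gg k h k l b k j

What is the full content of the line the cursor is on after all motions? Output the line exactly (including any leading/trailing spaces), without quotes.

Answer: sky  leaf

Derivation:
After 1 (k): row=0 col=0 char='p'
After 2 (gg): row=0 col=0 char='p'
After 3 (k): row=0 col=0 char='p'
After 4 (h): row=0 col=0 char='p'
After 5 (k): row=0 col=0 char='p'
After 6 (l): row=0 col=1 char='i'
After 7 (b): row=0 col=0 char='p'
After 8 (k): row=0 col=0 char='p'
After 9 (j): row=1 col=0 char='s'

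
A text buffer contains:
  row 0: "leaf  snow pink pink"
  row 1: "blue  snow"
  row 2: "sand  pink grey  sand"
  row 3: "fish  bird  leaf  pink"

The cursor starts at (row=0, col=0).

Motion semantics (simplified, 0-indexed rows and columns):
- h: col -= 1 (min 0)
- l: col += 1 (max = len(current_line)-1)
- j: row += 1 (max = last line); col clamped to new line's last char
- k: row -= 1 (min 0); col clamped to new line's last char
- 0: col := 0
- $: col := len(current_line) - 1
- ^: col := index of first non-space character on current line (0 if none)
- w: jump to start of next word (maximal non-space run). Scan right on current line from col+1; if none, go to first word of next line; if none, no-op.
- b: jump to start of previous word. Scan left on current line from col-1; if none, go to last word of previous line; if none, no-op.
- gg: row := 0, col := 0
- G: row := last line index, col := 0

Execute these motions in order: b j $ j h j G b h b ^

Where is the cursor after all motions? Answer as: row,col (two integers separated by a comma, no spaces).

After 1 (b): row=0 col=0 char='l'
After 2 (j): row=1 col=0 char='b'
After 3 ($): row=1 col=9 char='w'
After 4 (j): row=2 col=9 char='k'
After 5 (h): row=2 col=8 char='n'
After 6 (j): row=3 col=8 char='r'
After 7 (G): row=3 col=0 char='f'
After 8 (b): row=2 col=17 char='s'
After 9 (h): row=2 col=16 char='_'
After 10 (b): row=2 col=11 char='g'
After 11 (^): row=2 col=0 char='s'

Answer: 2,0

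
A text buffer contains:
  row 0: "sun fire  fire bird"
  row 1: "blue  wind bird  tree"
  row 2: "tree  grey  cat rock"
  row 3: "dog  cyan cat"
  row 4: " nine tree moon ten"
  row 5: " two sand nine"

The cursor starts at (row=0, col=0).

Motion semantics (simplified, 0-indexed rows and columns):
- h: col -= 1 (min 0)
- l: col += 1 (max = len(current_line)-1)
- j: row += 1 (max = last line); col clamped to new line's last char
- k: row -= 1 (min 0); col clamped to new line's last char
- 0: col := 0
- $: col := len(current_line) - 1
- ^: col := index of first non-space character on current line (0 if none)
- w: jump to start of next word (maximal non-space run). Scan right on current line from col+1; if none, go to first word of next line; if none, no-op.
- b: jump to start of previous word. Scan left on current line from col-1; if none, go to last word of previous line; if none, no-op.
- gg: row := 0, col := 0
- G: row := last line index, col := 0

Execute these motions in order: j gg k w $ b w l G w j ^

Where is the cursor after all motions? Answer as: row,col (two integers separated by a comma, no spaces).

After 1 (j): row=1 col=0 char='b'
After 2 (gg): row=0 col=0 char='s'
After 3 (k): row=0 col=0 char='s'
After 4 (w): row=0 col=4 char='f'
After 5 ($): row=0 col=18 char='d'
After 6 (b): row=0 col=15 char='b'
After 7 (w): row=1 col=0 char='b'
After 8 (l): row=1 col=1 char='l'
After 9 (G): row=5 col=0 char='_'
After 10 (w): row=5 col=1 char='t'
After 11 (j): row=5 col=1 char='t'
After 12 (^): row=5 col=1 char='t'

Answer: 5,1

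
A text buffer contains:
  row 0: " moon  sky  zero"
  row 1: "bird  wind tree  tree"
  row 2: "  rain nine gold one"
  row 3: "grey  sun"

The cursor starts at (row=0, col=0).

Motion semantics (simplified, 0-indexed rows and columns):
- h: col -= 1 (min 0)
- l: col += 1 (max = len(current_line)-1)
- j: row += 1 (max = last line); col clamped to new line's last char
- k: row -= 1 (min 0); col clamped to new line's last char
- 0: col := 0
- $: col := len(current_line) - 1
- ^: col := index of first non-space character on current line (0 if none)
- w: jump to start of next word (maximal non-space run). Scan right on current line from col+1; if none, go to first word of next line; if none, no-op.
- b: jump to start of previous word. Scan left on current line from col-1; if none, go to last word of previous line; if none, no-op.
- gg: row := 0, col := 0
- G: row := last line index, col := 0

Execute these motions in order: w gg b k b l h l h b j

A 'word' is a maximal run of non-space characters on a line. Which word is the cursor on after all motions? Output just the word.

After 1 (w): row=0 col=1 char='m'
After 2 (gg): row=0 col=0 char='_'
After 3 (b): row=0 col=0 char='_'
After 4 (k): row=0 col=0 char='_'
After 5 (b): row=0 col=0 char='_'
After 6 (l): row=0 col=1 char='m'
After 7 (h): row=0 col=0 char='_'
After 8 (l): row=0 col=1 char='m'
After 9 (h): row=0 col=0 char='_'
After 10 (b): row=0 col=0 char='_'
After 11 (j): row=1 col=0 char='b'

Answer: bird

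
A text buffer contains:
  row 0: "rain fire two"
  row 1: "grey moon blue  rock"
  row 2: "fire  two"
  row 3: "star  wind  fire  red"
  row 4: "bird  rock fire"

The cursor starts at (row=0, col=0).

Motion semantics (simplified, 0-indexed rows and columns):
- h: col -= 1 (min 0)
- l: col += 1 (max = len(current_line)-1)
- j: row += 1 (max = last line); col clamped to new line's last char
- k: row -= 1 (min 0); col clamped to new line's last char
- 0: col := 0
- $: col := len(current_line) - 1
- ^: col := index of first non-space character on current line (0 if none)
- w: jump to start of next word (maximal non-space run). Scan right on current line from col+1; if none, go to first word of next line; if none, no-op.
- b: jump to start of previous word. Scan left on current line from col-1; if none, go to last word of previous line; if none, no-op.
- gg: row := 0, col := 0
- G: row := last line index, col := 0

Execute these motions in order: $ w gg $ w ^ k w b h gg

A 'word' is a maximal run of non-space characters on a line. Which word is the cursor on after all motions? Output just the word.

Answer: rain

Derivation:
After 1 ($): row=0 col=12 char='o'
After 2 (w): row=1 col=0 char='g'
After 3 (gg): row=0 col=0 char='r'
After 4 ($): row=0 col=12 char='o'
After 5 (w): row=1 col=0 char='g'
After 6 (^): row=1 col=0 char='g'
After 7 (k): row=0 col=0 char='r'
After 8 (w): row=0 col=5 char='f'
After 9 (b): row=0 col=0 char='r'
After 10 (h): row=0 col=0 char='r'
After 11 (gg): row=0 col=0 char='r'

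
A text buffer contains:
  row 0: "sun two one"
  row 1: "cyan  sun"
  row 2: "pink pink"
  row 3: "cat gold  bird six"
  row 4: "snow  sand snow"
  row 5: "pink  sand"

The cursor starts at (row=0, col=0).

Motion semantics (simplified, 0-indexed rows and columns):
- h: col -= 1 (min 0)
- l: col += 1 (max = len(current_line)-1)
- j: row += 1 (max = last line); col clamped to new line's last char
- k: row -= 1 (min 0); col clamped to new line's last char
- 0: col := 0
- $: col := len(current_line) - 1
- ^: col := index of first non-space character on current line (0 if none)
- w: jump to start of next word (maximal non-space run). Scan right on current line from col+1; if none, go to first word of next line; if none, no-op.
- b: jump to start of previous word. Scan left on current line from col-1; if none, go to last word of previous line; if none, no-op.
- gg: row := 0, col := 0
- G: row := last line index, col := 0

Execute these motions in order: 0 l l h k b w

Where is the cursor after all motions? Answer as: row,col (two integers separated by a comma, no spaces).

Answer: 0,4

Derivation:
After 1 (0): row=0 col=0 char='s'
After 2 (l): row=0 col=1 char='u'
After 3 (l): row=0 col=2 char='n'
After 4 (h): row=0 col=1 char='u'
After 5 (k): row=0 col=1 char='u'
After 6 (b): row=0 col=0 char='s'
After 7 (w): row=0 col=4 char='t'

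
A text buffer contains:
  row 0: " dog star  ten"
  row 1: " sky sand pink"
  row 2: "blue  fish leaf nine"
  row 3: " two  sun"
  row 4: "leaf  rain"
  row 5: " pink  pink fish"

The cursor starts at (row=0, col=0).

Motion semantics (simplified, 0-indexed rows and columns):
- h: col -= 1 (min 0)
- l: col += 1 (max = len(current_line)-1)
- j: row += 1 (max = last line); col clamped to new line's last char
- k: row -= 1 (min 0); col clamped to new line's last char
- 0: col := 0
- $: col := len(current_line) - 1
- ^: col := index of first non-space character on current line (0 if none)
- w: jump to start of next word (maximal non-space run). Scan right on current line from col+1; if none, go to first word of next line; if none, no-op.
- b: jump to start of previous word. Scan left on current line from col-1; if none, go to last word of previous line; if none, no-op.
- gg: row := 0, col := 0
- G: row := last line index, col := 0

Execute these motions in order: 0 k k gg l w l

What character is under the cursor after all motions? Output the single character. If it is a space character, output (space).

Answer: t

Derivation:
After 1 (0): row=0 col=0 char='_'
After 2 (k): row=0 col=0 char='_'
After 3 (k): row=0 col=0 char='_'
After 4 (gg): row=0 col=0 char='_'
After 5 (l): row=0 col=1 char='d'
After 6 (w): row=0 col=5 char='s'
After 7 (l): row=0 col=6 char='t'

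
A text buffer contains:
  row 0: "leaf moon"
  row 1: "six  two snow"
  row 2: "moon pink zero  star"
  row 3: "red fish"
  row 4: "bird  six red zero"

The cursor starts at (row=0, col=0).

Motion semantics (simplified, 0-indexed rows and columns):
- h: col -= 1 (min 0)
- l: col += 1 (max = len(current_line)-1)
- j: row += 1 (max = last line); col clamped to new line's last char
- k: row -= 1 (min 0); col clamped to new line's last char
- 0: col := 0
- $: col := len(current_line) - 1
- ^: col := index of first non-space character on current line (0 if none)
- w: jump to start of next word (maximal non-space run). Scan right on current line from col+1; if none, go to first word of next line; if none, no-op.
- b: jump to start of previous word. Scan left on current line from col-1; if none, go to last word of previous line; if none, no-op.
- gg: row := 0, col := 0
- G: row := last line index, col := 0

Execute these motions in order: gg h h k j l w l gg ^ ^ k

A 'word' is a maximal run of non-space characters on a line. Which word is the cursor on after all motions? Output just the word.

After 1 (gg): row=0 col=0 char='l'
After 2 (h): row=0 col=0 char='l'
After 3 (h): row=0 col=0 char='l'
After 4 (k): row=0 col=0 char='l'
After 5 (j): row=1 col=0 char='s'
After 6 (l): row=1 col=1 char='i'
After 7 (w): row=1 col=5 char='t'
After 8 (l): row=1 col=6 char='w'
After 9 (gg): row=0 col=0 char='l'
After 10 (^): row=0 col=0 char='l'
After 11 (^): row=0 col=0 char='l'
After 12 (k): row=0 col=0 char='l'

Answer: leaf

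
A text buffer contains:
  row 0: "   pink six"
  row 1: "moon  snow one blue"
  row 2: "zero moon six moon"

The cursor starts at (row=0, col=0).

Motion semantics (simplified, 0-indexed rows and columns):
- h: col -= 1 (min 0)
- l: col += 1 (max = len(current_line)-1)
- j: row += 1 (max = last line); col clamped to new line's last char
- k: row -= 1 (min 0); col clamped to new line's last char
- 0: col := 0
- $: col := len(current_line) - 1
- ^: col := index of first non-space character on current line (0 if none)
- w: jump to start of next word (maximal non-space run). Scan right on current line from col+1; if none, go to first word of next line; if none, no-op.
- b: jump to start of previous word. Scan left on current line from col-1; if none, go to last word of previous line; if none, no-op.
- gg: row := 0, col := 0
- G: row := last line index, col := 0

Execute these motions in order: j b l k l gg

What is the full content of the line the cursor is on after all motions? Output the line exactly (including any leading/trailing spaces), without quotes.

After 1 (j): row=1 col=0 char='m'
After 2 (b): row=0 col=8 char='s'
After 3 (l): row=0 col=9 char='i'
After 4 (k): row=0 col=9 char='i'
After 5 (l): row=0 col=10 char='x'
After 6 (gg): row=0 col=0 char='_'

Answer:    pink six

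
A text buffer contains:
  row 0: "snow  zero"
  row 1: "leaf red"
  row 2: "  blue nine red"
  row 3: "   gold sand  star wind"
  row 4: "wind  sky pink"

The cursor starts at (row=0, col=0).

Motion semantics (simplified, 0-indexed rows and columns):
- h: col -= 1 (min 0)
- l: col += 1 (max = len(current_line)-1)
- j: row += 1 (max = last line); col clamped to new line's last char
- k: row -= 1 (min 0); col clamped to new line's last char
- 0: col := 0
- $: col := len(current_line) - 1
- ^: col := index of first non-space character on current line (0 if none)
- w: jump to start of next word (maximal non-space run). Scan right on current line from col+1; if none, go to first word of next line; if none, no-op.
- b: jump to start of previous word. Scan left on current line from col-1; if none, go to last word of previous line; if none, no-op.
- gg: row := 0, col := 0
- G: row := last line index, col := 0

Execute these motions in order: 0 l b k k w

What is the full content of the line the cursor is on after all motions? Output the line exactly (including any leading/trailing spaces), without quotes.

Answer: snow  zero

Derivation:
After 1 (0): row=0 col=0 char='s'
After 2 (l): row=0 col=1 char='n'
After 3 (b): row=0 col=0 char='s'
After 4 (k): row=0 col=0 char='s'
After 5 (k): row=0 col=0 char='s'
After 6 (w): row=0 col=6 char='z'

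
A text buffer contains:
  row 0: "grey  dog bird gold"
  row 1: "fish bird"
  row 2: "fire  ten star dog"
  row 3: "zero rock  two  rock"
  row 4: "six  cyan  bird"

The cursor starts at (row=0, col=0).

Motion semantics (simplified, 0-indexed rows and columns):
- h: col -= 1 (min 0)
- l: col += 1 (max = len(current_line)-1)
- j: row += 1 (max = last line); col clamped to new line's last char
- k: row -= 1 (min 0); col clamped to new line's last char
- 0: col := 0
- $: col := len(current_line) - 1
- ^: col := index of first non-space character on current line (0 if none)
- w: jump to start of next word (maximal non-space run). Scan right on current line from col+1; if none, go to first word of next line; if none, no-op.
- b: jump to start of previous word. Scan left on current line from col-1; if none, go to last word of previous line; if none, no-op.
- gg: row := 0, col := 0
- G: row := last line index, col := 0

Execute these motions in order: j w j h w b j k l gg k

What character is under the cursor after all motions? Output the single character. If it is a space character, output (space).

After 1 (j): row=1 col=0 char='f'
After 2 (w): row=1 col=5 char='b'
After 3 (j): row=2 col=5 char='_'
After 4 (h): row=2 col=4 char='_'
After 5 (w): row=2 col=6 char='t'
After 6 (b): row=2 col=0 char='f'
After 7 (j): row=3 col=0 char='z'
After 8 (k): row=2 col=0 char='f'
After 9 (l): row=2 col=1 char='i'
After 10 (gg): row=0 col=0 char='g'
After 11 (k): row=0 col=0 char='g'

Answer: g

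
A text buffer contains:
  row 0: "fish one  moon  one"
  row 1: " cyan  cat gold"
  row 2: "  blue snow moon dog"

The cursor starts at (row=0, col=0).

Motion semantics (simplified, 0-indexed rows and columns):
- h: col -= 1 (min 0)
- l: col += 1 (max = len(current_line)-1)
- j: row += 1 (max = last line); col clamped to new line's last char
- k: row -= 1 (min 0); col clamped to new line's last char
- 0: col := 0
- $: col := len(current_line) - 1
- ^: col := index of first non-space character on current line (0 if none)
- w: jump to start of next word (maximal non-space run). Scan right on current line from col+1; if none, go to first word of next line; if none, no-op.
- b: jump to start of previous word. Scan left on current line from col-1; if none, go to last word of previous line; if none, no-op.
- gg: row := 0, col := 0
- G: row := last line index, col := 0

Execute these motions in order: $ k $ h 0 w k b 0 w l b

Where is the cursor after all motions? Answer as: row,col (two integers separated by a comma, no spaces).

After 1 ($): row=0 col=18 char='e'
After 2 (k): row=0 col=18 char='e'
After 3 ($): row=0 col=18 char='e'
After 4 (h): row=0 col=17 char='n'
After 5 (0): row=0 col=0 char='f'
After 6 (w): row=0 col=5 char='o'
After 7 (k): row=0 col=5 char='o'
After 8 (b): row=0 col=0 char='f'
After 9 (0): row=0 col=0 char='f'
After 10 (w): row=0 col=5 char='o'
After 11 (l): row=0 col=6 char='n'
After 12 (b): row=0 col=5 char='o'

Answer: 0,5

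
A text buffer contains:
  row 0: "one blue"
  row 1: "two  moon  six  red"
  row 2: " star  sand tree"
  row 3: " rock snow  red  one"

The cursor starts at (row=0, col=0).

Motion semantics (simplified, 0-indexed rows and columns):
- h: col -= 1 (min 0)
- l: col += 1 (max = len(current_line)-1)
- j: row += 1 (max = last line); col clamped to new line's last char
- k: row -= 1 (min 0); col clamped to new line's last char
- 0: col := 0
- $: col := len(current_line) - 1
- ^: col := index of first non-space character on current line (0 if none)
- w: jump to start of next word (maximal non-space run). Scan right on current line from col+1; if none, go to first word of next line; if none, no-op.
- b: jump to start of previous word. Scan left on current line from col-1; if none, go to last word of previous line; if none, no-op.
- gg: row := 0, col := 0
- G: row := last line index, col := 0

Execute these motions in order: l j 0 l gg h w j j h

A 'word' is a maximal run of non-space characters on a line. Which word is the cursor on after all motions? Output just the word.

After 1 (l): row=0 col=1 char='n'
After 2 (j): row=1 col=1 char='w'
After 3 (0): row=1 col=0 char='t'
After 4 (l): row=1 col=1 char='w'
After 5 (gg): row=0 col=0 char='o'
After 6 (h): row=0 col=0 char='o'
After 7 (w): row=0 col=4 char='b'
After 8 (j): row=1 col=4 char='_'
After 9 (j): row=2 col=4 char='r'
After 10 (h): row=2 col=3 char='a'

Answer: star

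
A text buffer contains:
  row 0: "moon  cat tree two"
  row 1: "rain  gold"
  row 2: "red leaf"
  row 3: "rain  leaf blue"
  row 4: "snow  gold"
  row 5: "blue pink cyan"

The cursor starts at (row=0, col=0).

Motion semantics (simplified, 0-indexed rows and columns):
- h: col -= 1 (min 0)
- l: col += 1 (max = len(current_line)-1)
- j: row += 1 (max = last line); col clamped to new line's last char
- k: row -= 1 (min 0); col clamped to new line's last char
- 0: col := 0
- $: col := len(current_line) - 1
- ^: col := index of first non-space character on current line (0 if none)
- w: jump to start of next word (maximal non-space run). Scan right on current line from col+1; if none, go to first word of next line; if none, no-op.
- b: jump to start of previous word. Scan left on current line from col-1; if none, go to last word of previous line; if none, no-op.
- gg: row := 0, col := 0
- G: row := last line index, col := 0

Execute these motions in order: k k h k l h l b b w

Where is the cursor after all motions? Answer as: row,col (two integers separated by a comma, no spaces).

Answer: 0,6

Derivation:
After 1 (k): row=0 col=0 char='m'
After 2 (k): row=0 col=0 char='m'
After 3 (h): row=0 col=0 char='m'
After 4 (k): row=0 col=0 char='m'
After 5 (l): row=0 col=1 char='o'
After 6 (h): row=0 col=0 char='m'
After 7 (l): row=0 col=1 char='o'
After 8 (b): row=0 col=0 char='m'
After 9 (b): row=0 col=0 char='m'
After 10 (w): row=0 col=6 char='c'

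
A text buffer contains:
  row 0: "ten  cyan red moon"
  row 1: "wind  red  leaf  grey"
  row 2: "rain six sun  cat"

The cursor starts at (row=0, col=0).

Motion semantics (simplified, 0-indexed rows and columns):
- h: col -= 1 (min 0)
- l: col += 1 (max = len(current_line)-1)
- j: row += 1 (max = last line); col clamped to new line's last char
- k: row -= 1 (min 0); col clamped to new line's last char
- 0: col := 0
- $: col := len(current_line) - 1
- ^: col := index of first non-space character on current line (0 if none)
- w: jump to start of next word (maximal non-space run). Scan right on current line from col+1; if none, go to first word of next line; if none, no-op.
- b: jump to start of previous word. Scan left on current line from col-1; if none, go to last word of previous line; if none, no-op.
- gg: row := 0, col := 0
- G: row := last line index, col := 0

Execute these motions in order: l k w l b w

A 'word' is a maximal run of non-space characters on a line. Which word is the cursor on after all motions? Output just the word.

After 1 (l): row=0 col=1 char='e'
After 2 (k): row=0 col=1 char='e'
After 3 (w): row=0 col=5 char='c'
After 4 (l): row=0 col=6 char='y'
After 5 (b): row=0 col=5 char='c'
After 6 (w): row=0 col=10 char='r'

Answer: red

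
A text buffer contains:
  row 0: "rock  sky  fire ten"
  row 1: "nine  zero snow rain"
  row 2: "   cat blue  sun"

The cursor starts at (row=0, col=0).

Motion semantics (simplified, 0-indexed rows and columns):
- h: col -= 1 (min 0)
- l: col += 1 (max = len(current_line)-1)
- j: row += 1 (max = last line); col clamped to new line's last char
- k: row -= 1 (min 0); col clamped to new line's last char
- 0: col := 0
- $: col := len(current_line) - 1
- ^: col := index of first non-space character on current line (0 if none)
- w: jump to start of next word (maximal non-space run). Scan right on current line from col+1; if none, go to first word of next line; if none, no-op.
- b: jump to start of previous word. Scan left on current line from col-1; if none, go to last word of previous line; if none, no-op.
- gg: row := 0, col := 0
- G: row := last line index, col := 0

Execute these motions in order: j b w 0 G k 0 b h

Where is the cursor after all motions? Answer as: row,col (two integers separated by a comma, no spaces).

Answer: 0,15

Derivation:
After 1 (j): row=1 col=0 char='n'
After 2 (b): row=0 col=16 char='t'
After 3 (w): row=1 col=0 char='n'
After 4 (0): row=1 col=0 char='n'
After 5 (G): row=2 col=0 char='_'
After 6 (k): row=1 col=0 char='n'
After 7 (0): row=1 col=0 char='n'
After 8 (b): row=0 col=16 char='t'
After 9 (h): row=0 col=15 char='_'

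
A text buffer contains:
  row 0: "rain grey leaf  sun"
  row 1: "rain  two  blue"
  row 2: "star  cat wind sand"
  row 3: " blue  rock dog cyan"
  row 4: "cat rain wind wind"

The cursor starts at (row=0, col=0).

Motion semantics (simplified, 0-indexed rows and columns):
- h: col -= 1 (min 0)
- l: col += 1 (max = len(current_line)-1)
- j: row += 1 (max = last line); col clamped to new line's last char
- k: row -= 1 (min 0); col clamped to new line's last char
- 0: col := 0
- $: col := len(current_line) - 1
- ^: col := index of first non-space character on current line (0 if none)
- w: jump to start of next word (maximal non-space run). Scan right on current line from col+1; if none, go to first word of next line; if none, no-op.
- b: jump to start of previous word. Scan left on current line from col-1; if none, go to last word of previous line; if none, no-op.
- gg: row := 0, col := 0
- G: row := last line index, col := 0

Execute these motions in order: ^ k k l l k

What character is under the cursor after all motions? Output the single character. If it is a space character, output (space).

Answer: i

Derivation:
After 1 (^): row=0 col=0 char='r'
After 2 (k): row=0 col=0 char='r'
After 3 (k): row=0 col=0 char='r'
After 4 (l): row=0 col=1 char='a'
After 5 (l): row=0 col=2 char='i'
After 6 (k): row=0 col=2 char='i'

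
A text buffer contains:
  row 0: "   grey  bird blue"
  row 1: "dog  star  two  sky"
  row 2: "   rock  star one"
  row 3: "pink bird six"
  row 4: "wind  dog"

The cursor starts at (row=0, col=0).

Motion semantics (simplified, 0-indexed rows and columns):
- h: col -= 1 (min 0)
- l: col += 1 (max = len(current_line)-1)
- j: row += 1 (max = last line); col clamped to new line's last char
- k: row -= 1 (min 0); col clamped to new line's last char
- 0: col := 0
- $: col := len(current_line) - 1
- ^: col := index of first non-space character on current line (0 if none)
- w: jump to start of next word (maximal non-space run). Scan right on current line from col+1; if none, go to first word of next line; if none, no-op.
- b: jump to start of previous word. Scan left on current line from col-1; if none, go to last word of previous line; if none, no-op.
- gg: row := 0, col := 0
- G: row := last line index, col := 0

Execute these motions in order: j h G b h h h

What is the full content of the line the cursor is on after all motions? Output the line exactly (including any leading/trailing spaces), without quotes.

After 1 (j): row=1 col=0 char='d'
After 2 (h): row=1 col=0 char='d'
After 3 (G): row=4 col=0 char='w'
After 4 (b): row=3 col=10 char='s'
After 5 (h): row=3 col=9 char='_'
After 6 (h): row=3 col=8 char='d'
After 7 (h): row=3 col=7 char='r'

Answer: pink bird six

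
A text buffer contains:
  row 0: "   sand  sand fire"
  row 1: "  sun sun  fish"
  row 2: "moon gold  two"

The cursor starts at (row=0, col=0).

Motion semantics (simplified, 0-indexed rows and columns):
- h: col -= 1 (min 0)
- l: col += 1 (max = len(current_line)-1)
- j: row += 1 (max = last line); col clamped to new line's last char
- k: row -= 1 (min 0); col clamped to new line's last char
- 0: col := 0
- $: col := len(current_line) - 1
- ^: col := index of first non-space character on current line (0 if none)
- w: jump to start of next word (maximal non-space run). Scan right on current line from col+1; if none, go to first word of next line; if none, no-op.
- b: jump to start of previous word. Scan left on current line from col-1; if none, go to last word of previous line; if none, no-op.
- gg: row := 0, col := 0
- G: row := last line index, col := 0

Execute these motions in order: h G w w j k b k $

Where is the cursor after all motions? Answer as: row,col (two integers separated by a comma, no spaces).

Answer: 0,17

Derivation:
After 1 (h): row=0 col=0 char='_'
After 2 (G): row=2 col=0 char='m'
After 3 (w): row=2 col=5 char='g'
After 4 (w): row=2 col=11 char='t'
After 5 (j): row=2 col=11 char='t'
After 6 (k): row=1 col=11 char='f'
After 7 (b): row=1 col=6 char='s'
After 8 (k): row=0 col=6 char='d'
After 9 ($): row=0 col=17 char='e'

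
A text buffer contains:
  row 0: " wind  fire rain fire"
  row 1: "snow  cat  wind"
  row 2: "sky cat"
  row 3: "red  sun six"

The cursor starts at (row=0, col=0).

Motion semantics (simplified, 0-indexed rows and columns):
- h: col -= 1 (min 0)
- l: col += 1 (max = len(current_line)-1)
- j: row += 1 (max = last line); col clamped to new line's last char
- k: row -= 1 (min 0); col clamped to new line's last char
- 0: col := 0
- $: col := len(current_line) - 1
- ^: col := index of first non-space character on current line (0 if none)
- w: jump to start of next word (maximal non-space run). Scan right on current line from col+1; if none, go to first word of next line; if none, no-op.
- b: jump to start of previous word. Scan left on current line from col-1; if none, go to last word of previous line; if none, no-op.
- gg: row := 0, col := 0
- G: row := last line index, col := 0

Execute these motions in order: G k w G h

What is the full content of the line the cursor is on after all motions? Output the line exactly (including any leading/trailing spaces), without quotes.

Answer: red  sun six

Derivation:
After 1 (G): row=3 col=0 char='r'
After 2 (k): row=2 col=0 char='s'
After 3 (w): row=2 col=4 char='c'
After 4 (G): row=3 col=0 char='r'
After 5 (h): row=3 col=0 char='r'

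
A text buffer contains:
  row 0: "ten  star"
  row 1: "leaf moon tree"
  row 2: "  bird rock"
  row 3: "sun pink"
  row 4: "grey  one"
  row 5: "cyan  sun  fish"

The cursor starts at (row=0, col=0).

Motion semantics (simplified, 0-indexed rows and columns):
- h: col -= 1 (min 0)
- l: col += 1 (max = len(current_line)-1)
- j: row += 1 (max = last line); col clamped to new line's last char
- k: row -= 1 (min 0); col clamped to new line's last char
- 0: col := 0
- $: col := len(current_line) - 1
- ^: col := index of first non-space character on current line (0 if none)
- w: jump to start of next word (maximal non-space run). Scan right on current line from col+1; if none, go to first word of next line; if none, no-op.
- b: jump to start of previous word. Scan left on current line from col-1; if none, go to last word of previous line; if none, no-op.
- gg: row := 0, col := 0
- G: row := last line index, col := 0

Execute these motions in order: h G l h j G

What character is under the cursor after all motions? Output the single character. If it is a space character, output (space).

After 1 (h): row=0 col=0 char='t'
After 2 (G): row=5 col=0 char='c'
After 3 (l): row=5 col=1 char='y'
After 4 (h): row=5 col=0 char='c'
After 5 (j): row=5 col=0 char='c'
After 6 (G): row=5 col=0 char='c'

Answer: c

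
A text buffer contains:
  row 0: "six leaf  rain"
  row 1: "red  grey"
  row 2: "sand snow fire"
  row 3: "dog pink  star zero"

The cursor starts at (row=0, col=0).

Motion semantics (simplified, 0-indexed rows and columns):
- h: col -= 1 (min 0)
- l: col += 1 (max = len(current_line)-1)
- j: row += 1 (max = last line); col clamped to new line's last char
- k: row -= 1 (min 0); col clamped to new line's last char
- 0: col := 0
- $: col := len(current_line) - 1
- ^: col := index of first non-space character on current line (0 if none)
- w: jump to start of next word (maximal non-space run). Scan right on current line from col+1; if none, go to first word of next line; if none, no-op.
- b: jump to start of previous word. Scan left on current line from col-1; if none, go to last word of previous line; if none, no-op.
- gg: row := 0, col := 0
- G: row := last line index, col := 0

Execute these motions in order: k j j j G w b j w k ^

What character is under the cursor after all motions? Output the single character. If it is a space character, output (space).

Answer: s

Derivation:
After 1 (k): row=0 col=0 char='s'
After 2 (j): row=1 col=0 char='r'
After 3 (j): row=2 col=0 char='s'
After 4 (j): row=3 col=0 char='d'
After 5 (G): row=3 col=0 char='d'
After 6 (w): row=3 col=4 char='p'
After 7 (b): row=3 col=0 char='d'
After 8 (j): row=3 col=0 char='d'
After 9 (w): row=3 col=4 char='p'
After 10 (k): row=2 col=4 char='_'
After 11 (^): row=2 col=0 char='s'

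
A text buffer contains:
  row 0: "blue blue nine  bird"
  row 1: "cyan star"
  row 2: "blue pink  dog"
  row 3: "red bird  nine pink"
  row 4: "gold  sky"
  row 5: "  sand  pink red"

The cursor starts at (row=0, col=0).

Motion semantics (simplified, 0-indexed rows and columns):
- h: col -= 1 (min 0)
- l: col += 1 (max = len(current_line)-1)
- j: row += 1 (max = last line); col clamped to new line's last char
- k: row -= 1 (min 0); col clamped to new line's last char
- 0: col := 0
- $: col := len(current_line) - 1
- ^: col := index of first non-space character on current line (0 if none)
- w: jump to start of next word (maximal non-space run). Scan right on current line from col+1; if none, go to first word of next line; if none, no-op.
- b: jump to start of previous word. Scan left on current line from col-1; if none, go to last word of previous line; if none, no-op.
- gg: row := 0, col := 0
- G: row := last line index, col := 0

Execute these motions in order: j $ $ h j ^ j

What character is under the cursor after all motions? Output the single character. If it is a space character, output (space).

Answer: r

Derivation:
After 1 (j): row=1 col=0 char='c'
After 2 ($): row=1 col=8 char='r'
After 3 ($): row=1 col=8 char='r'
After 4 (h): row=1 col=7 char='a'
After 5 (j): row=2 col=7 char='n'
After 6 (^): row=2 col=0 char='b'
After 7 (j): row=3 col=0 char='r'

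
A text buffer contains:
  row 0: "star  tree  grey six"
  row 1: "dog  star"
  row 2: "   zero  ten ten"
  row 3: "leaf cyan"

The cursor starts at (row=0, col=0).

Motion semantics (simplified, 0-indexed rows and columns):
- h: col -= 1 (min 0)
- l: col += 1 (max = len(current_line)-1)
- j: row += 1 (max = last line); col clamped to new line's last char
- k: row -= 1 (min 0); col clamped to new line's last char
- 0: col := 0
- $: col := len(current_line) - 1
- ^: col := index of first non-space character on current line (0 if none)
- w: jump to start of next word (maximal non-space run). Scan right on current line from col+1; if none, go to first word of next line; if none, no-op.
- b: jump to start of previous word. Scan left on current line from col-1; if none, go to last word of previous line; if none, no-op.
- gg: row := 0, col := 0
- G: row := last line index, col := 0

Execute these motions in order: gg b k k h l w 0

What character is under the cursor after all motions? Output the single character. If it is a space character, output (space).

After 1 (gg): row=0 col=0 char='s'
After 2 (b): row=0 col=0 char='s'
After 3 (k): row=0 col=0 char='s'
After 4 (k): row=0 col=0 char='s'
After 5 (h): row=0 col=0 char='s'
After 6 (l): row=0 col=1 char='t'
After 7 (w): row=0 col=6 char='t'
After 8 (0): row=0 col=0 char='s'

Answer: s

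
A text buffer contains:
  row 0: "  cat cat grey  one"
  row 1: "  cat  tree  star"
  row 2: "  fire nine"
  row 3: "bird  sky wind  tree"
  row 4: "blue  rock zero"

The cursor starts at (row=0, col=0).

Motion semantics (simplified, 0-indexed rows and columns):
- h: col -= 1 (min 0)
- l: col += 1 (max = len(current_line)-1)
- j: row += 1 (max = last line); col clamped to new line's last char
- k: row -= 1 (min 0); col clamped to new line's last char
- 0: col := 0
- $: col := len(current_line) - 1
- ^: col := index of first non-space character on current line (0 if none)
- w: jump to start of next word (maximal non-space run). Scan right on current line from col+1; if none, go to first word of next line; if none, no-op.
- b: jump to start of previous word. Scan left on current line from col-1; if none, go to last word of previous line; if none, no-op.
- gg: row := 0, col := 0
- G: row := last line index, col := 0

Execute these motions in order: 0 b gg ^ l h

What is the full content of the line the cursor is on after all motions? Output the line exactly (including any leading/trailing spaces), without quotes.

After 1 (0): row=0 col=0 char='_'
After 2 (b): row=0 col=0 char='_'
After 3 (gg): row=0 col=0 char='_'
After 4 (^): row=0 col=2 char='c'
After 5 (l): row=0 col=3 char='a'
After 6 (h): row=0 col=2 char='c'

Answer:   cat cat grey  one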